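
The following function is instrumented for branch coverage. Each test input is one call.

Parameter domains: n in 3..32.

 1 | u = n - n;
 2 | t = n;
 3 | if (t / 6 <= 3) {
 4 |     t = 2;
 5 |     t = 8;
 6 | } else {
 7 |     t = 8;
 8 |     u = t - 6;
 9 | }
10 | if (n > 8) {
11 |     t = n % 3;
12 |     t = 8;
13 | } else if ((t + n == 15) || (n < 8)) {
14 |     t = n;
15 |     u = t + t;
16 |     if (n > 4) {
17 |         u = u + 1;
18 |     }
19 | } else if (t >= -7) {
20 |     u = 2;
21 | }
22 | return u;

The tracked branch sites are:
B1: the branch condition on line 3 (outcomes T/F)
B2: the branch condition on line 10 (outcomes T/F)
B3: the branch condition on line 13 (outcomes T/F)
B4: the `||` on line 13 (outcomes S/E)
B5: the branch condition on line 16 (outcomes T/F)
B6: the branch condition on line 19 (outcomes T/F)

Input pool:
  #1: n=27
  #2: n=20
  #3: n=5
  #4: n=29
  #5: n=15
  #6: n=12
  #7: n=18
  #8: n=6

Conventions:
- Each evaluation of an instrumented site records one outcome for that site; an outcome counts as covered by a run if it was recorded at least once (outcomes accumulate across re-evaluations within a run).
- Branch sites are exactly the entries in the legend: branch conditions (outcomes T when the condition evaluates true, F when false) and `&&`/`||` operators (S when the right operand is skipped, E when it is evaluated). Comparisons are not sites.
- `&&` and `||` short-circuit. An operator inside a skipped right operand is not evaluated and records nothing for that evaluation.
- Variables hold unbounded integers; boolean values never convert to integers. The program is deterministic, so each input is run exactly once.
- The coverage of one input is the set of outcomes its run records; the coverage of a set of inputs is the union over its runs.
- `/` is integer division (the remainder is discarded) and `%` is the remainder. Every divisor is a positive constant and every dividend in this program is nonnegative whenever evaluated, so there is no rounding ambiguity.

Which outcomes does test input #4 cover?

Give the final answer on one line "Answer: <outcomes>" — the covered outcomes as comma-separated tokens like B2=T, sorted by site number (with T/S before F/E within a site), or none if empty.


Tracing the run of input #4 (n=29):
  B1->F, B2->T
collecting distinct outcomes: B1=F, B2=T
Answer: B1=F, B2=T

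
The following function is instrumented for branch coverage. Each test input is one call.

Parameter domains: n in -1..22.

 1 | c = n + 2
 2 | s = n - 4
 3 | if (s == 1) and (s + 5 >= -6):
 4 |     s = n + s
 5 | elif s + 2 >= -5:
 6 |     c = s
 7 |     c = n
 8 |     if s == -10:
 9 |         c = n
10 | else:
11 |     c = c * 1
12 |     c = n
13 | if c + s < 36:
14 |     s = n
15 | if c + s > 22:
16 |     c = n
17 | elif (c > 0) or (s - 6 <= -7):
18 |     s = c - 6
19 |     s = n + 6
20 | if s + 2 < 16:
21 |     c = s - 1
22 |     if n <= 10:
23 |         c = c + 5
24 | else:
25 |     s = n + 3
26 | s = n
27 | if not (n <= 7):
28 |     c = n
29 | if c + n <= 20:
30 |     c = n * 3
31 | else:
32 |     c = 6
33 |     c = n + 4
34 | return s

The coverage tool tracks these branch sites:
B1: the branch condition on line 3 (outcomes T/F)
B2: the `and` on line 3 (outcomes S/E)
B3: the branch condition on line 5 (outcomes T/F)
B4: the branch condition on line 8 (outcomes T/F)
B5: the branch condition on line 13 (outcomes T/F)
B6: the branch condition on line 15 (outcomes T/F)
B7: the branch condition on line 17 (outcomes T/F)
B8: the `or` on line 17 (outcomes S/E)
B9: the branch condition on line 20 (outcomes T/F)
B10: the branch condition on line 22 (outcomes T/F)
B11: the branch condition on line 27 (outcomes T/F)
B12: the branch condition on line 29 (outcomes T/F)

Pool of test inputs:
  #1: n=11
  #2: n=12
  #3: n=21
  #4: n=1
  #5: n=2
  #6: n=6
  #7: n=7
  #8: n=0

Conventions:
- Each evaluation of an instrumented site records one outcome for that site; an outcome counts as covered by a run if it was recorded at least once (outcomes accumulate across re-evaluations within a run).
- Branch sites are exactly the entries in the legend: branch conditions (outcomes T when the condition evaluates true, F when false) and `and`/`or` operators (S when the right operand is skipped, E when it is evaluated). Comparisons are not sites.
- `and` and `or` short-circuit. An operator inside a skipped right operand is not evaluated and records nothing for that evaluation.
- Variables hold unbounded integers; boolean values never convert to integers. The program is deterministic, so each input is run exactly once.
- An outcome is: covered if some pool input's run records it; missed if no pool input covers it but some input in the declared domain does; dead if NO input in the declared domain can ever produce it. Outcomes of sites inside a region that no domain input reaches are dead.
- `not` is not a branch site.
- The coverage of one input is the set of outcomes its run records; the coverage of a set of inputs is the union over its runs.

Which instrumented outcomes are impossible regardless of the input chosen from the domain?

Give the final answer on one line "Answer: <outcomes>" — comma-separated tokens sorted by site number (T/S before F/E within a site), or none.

sweeping the full domain (24 inputs) for each outcome:
  B3=F: no domain input ever produces it -> dead
  B4=T: no domain input ever produces it -> dead
  reachable outcomes have witnesses, e.g. B1=T (e.g. n=5), B1=F (e.g. n=-1), B2=S (e.g. n=-1), B2=E (e.g. n=5)

Answer: B3=F, B4=T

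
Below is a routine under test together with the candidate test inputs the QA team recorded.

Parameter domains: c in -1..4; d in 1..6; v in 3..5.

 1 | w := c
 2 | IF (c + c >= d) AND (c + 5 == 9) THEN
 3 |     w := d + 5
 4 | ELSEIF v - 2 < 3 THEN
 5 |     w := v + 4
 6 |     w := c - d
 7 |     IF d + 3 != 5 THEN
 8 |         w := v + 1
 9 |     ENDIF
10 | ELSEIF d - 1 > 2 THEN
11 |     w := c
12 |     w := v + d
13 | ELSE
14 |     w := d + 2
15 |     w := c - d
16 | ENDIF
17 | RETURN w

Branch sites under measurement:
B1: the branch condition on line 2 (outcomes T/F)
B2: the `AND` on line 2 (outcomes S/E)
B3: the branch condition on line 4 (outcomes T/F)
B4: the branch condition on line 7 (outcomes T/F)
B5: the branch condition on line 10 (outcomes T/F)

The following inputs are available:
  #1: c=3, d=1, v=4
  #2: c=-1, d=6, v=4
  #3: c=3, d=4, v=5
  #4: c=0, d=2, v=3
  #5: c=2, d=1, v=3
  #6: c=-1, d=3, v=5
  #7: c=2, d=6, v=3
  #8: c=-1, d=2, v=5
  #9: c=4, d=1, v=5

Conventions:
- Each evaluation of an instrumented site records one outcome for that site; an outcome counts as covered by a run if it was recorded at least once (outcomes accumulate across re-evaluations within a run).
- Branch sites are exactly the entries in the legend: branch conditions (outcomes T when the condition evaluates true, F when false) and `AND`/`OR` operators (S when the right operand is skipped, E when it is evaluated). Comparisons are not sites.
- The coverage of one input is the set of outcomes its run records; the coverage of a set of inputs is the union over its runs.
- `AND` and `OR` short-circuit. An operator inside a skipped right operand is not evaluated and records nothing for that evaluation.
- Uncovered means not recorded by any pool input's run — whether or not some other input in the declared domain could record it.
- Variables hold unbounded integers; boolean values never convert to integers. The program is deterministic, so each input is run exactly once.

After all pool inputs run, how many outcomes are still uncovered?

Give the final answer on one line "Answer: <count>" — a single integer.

test 1 (c=3, d=1, v=4) hits B1=F, B2=E, B3=T, B4=T
test 2 (c=-1, d=6, v=4) hits B1=F, B2=S, B3=T, B4=T
test 3 (c=3, d=4, v=5) hits B1=F, B2=E, B3=F, B5=T
test 4 (c=0, d=2, v=3) hits B1=F, B2=S, B3=T, B4=F
test 5 (c=2, d=1, v=3) hits B1=F, B2=E, B3=T, B4=T
test 6 (c=-1, d=3, v=5) hits B1=F, B2=S, B3=F, B5=F
test 7 (c=2, d=6, v=3) hits B1=F, B2=S, B3=T, B4=T
test 8 (c=-1, d=2, v=5) hits B1=F, B2=S, B3=F, B5=F
test 9 (c=4, d=1, v=5) hits B1=T, B2=E
union over the pool: B1=T, B1=F, B2=S, B2=E, B3=T, B3=F, B4=T, B4=F, B5=T, B5=F
uncovered (0 of 10): none

Answer: 0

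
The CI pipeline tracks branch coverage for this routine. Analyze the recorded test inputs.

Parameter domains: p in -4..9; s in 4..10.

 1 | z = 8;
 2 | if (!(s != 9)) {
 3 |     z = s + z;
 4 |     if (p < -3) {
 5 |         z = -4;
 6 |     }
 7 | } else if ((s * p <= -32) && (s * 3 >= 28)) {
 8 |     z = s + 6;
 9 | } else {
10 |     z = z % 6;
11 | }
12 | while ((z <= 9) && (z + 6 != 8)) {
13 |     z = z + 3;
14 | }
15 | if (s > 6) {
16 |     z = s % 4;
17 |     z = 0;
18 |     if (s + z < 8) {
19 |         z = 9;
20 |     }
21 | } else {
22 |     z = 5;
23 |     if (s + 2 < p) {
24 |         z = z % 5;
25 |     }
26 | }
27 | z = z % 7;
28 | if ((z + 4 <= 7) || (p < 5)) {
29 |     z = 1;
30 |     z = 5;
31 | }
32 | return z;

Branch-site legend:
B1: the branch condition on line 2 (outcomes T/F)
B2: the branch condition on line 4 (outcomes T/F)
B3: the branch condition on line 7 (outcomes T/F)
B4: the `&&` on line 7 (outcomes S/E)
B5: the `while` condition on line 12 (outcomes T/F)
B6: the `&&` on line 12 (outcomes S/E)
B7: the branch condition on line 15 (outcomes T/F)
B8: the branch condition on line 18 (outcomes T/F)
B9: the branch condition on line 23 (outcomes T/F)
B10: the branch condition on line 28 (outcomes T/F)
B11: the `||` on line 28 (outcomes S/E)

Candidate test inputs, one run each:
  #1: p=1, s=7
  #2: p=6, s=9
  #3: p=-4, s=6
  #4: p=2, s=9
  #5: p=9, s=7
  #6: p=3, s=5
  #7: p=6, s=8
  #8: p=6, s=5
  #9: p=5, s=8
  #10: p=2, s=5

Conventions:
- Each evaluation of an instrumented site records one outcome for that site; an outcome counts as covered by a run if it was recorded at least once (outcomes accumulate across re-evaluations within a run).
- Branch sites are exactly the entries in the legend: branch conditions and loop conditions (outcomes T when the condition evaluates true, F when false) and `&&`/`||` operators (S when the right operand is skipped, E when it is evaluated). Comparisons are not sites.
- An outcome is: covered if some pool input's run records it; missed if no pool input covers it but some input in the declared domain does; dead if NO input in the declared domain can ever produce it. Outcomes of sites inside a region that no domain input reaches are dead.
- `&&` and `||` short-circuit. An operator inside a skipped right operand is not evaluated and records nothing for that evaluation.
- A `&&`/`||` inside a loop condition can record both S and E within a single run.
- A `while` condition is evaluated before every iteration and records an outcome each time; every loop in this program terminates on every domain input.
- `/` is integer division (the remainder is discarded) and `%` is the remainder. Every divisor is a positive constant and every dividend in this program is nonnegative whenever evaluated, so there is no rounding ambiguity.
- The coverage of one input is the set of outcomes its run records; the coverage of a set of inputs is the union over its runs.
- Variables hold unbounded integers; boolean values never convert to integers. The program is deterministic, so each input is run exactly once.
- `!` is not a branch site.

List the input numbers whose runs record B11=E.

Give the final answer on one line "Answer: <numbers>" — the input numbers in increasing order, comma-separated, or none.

input #1 (p=1, s=7): misses B11=E
input #2 (p=6, s=9): misses B11=E
input #3 (p=-4, s=6): covers B11=E
input #4 (p=2, s=9): misses B11=E
input #5 (p=9, s=7): misses B11=E
input #6 (p=3, s=5): covers B11=E
input #7 (p=6, s=8): misses B11=E
input #8 (p=6, s=5): covers B11=E
input #9 (p=5, s=8): misses B11=E
input #10 (p=2, s=5): covers B11=E

Answer: 3, 6, 8, 10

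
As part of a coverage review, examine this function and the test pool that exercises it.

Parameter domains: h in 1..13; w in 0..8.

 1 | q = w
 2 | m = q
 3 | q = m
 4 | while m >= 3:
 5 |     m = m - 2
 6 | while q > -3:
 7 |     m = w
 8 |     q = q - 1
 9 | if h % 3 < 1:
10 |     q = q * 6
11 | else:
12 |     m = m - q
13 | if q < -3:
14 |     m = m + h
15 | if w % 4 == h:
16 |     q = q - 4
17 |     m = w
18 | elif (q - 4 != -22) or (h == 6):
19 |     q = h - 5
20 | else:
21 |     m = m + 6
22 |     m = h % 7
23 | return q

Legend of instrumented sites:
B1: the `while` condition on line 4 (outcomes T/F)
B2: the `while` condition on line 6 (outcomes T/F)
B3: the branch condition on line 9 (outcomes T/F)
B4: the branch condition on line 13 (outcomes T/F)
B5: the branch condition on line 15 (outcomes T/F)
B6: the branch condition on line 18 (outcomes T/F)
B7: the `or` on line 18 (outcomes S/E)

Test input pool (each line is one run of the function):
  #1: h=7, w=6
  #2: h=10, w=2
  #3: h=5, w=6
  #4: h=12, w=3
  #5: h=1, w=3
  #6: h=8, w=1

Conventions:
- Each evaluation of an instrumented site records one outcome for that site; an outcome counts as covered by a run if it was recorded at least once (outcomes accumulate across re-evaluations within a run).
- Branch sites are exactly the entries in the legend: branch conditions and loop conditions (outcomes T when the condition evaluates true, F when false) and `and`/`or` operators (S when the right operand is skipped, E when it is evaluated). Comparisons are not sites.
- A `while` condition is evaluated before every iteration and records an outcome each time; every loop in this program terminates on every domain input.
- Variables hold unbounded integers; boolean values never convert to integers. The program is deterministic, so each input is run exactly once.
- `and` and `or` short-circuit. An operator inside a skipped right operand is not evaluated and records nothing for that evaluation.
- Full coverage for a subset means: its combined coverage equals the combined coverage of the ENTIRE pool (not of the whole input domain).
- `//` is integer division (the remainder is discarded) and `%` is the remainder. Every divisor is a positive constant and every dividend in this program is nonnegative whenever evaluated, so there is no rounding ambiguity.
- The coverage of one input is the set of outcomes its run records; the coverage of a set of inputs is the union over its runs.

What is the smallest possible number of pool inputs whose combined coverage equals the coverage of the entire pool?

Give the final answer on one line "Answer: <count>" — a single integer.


input #1 (h=7, w=6): events B1->T, B1->T, B1->F, B2->T, B2->T, B2->T, B2->T, B2->T, B2->T, B2->T, B2->T, B2->T, B2->F, B3->F, ...; covers B1=T, B1=F, B2=T, B2=F, B3=F, B4=F, B5=F, B6=T, B7=S
input #2 (h=10, w=2): events B1->F, B2->T, B2->T, B2->T, B2->T, B2->T, B2->F, B3->F, B4->F, B5->F, B7->S, B6->T; covers B1=F, B2=T, B2=F, B3=F, B4=F, B5=F, B6=T, B7=S
input #3 (h=5, w=6): events B1->T, B1->T, B1->F, B2->T, B2->T, B2->T, B2->T, B2->T, B2->T, B2->T, B2->T, B2->T, B2->F, B3->F, ...; covers B1=T, B1=F, B2=T, B2=F, B3=F, B4=F, B5=F, B6=T, B7=S
input #4 (h=12, w=3): events B1->T, B1->F, B2->T, B2->T, B2->T, B2->T, B2->T, B2->T, B2->F, B3->T, B4->T, B5->F, B7->E, B6->F; covers B1=T, B1=F, B2=T, B2=F, B3=T, B4=T, B5=F, B6=F, B7=E
input #5 (h=1, w=3): events B1->T, B1->F, B2->T, B2->T, B2->T, B2->T, B2->T, B2->T, B2->F, B3->F, B4->F, B5->F, B7->S, B6->T; covers B1=T, B1=F, B2=T, B2=F, B3=F, B4=F, B5=F, B6=T, B7=S
input #6 (h=8, w=1): events B1->F, B2->T, B2->T, B2->T, B2->T, B2->F, B3->F, B4->F, B5->F, B7->S, B6->T; covers B1=F, B2=T, B2=F, B3=F, B4=F, B5=F, B6=T, B7=S
the full pool covers 13 outcomes: B1=T, B1=F, B2=T, B2=F, B3=T, B3=F, B4=T, B4=F, B5=F, B6=T, B6=F, B7=S, B7=E
checked all size-1 subsets: none covers 13 outcomes (max 9/13)
the canonical winner is {1, 4}: size 2, full 13-outcome coverage, earliest index list among size-2 covers
Answer: 2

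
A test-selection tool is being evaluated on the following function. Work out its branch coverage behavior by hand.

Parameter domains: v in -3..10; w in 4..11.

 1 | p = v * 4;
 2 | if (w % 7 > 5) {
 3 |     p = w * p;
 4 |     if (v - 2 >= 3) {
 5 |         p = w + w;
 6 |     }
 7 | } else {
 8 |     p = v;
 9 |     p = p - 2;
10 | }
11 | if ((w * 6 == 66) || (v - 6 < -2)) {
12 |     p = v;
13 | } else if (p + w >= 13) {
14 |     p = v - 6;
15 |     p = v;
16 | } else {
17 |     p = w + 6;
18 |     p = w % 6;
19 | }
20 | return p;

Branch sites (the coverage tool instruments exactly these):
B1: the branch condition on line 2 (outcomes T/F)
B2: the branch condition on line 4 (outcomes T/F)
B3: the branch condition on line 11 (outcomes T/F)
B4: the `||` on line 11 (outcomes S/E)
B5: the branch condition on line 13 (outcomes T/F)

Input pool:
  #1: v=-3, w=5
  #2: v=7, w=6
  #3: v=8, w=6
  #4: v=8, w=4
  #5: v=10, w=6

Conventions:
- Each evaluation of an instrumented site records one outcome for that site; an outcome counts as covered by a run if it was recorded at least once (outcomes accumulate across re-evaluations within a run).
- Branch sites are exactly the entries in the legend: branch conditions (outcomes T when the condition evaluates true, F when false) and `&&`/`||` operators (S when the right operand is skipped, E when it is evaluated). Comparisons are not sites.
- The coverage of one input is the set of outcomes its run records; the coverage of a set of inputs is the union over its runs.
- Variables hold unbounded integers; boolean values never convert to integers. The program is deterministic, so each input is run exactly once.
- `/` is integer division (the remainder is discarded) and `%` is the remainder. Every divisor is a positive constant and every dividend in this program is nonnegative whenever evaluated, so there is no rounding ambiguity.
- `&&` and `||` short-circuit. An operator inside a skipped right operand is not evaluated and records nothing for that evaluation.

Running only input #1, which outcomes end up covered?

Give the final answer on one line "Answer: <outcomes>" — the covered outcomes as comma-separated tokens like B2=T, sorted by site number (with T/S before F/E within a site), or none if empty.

Event log for input #1 (v=-3, w=5):
  B1->F, B4->E, B3->T
distinct outcomes covered: B1=F, B3=T, B4=E

Answer: B1=F, B3=T, B4=E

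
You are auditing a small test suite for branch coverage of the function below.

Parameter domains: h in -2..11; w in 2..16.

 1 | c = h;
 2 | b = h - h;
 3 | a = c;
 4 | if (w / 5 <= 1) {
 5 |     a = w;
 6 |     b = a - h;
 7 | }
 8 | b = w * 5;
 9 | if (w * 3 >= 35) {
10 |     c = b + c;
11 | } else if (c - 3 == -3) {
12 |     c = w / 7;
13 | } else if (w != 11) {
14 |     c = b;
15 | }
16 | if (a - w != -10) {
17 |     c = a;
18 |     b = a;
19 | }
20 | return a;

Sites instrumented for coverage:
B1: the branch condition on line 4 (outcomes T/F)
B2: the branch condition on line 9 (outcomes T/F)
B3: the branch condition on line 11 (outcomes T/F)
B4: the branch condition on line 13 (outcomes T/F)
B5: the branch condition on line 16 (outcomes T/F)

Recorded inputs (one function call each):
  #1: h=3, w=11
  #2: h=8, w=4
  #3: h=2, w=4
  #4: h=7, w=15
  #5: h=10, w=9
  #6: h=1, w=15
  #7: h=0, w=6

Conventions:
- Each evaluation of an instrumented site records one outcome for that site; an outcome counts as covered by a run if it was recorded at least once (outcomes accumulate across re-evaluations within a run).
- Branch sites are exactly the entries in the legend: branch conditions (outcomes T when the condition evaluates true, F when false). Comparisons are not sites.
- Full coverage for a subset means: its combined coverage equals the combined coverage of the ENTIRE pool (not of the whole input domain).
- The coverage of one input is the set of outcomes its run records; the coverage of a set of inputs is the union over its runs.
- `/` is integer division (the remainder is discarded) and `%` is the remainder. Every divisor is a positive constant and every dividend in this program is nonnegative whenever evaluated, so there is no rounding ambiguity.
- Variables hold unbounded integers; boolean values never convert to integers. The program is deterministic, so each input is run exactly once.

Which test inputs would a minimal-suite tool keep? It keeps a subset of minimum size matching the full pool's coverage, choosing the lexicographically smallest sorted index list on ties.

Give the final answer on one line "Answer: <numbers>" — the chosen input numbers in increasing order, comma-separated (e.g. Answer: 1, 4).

run #1 (h=3, w=11) records B1=F, B2=F, B3=F, B4=F, B5=T
run #2 (h=8, w=4) records B1=T, B2=F, B3=F, B4=T, B5=T
run #3 (h=2, w=4) records B1=T, B2=F, B3=F, B4=T, B5=T
run #4 (h=7, w=15) records B1=F, B2=T, B5=T
run #5 (h=10, w=9) records B1=T, B2=F, B3=F, B4=T, B5=T
run #6 (h=1, w=15) records B1=F, B2=T, B5=T
run #7 (h=0, w=6) records B1=T, B2=F, B3=T, B5=T
union over all inputs: B1=T, B1=F, B2=T, B2=F, B3=T, B3=F, B4=T, B4=F, B5=T (9 outcomes)
every size-1 subset falls short of the 9 outcomes (best: 5/9)
every size-2 subset falls short of the 9 outcomes (best: 7/9)
every size-3 subset falls short of the 9 outcomes (best: 8/9)
the canonical winner is {1, 2, 4, 7}: size 4, full 9-outcome coverage, earliest index list among size-4 covers

Answer: 1, 2, 4, 7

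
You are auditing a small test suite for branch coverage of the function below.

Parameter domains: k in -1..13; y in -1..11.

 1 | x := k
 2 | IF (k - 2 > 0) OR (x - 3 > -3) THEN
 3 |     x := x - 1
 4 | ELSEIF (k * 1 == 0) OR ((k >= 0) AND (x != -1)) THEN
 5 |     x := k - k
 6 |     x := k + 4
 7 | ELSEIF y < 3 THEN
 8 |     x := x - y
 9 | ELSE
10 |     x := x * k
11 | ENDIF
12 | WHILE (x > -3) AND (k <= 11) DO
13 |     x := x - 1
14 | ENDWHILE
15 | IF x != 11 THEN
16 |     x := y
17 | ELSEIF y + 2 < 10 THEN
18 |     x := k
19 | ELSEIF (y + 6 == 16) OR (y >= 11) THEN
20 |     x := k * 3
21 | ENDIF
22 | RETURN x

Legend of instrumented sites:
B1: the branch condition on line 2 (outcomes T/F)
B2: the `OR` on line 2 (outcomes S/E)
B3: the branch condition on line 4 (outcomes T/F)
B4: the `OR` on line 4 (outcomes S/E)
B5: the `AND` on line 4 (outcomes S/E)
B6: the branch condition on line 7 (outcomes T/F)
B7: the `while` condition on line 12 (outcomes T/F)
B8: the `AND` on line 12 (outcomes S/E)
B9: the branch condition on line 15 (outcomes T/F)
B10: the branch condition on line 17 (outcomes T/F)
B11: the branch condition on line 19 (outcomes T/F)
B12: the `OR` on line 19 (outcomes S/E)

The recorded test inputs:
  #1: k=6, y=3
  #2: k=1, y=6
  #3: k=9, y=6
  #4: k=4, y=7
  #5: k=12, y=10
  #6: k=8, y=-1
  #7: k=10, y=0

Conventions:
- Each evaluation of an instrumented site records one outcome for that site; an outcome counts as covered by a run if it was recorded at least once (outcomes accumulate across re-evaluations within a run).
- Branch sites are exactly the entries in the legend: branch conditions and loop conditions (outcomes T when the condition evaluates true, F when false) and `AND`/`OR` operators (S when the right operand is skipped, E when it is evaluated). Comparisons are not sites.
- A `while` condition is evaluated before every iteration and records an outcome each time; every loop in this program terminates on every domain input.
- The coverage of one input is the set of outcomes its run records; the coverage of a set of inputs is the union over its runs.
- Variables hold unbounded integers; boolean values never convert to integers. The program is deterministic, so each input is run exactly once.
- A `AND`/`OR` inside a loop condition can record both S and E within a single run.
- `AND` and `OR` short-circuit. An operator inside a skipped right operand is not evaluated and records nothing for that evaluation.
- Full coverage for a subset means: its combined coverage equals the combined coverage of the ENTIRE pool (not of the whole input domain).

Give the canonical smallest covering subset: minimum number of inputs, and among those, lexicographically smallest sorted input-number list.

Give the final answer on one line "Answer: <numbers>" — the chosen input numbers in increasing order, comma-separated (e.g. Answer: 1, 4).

#1 (k=6, y=3) -> covered: B1=T, B2=S, B7=T, B7=F, B8=S, B8=E, B9=T
#2 (k=1, y=6) -> covered: B1=T, B2=E, B7=T, B7=F, B8=S, B8=E, B9=T
#3 (k=9, y=6) -> covered: B1=T, B2=S, B7=T, B7=F, B8=S, B8=E, B9=T
#4 (k=4, y=7) -> covered: B1=T, B2=S, B7=T, B7=F, B8=S, B8=E, B9=T
#5 (k=12, y=10) -> covered: B1=T, B2=S, B7=F, B8=E, B9=F, B10=F, B11=T, B12=S
#6 (k=8, y=-1) -> covered: B1=T, B2=S, B7=T, B7=F, B8=S, B8=E, B9=T
#7 (k=10, y=0) -> covered: B1=T, B2=S, B7=T, B7=F, B8=S, B8=E, B9=T
the full pool covers 12 outcomes: B1=T, B2=S, B2=E, B7=T, B7=F, B8=S, B8=E, B9=T, B9=F, B10=F, B11=T, B12=S
every size-1 subset falls short of the 12 outcomes (best: 8/12)
the canonical winner is {2, 5}: size 2, full 12-outcome coverage, earliest index list among size-2 covers

Answer: 2, 5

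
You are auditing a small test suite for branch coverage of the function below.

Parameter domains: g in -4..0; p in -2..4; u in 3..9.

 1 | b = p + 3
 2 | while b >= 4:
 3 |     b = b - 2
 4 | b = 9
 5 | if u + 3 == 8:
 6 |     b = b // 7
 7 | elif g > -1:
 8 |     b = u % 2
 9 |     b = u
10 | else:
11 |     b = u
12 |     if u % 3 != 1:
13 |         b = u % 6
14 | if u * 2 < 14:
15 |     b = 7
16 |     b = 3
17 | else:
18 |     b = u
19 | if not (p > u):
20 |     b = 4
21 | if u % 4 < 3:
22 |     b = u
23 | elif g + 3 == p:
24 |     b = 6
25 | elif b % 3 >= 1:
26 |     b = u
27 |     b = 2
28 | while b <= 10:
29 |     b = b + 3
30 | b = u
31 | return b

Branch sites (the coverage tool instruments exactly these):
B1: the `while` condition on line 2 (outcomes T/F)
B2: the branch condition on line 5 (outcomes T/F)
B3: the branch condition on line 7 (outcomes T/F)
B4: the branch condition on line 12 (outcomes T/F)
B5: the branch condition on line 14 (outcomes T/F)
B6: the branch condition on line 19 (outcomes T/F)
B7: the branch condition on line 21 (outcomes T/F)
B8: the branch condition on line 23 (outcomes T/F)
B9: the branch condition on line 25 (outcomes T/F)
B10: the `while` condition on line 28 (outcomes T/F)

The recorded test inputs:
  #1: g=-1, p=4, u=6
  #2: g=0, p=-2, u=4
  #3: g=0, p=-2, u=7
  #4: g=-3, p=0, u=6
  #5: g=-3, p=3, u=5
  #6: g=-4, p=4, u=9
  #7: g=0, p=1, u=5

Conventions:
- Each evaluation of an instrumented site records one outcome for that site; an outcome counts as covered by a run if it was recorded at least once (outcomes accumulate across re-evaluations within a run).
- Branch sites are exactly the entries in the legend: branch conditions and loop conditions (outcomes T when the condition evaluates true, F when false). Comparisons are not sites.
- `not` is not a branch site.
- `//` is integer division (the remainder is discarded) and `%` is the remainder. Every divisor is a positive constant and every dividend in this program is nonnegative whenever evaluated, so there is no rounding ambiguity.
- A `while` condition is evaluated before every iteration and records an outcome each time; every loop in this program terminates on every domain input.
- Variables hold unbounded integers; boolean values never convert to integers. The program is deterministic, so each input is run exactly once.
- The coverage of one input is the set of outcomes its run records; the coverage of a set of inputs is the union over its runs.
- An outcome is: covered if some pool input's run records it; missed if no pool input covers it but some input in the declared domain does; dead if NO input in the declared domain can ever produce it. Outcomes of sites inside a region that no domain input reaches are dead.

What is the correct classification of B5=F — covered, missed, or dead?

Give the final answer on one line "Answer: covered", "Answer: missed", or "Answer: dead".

B5=F is recorded by pool input(s) 3, 6 -> covered

Answer: covered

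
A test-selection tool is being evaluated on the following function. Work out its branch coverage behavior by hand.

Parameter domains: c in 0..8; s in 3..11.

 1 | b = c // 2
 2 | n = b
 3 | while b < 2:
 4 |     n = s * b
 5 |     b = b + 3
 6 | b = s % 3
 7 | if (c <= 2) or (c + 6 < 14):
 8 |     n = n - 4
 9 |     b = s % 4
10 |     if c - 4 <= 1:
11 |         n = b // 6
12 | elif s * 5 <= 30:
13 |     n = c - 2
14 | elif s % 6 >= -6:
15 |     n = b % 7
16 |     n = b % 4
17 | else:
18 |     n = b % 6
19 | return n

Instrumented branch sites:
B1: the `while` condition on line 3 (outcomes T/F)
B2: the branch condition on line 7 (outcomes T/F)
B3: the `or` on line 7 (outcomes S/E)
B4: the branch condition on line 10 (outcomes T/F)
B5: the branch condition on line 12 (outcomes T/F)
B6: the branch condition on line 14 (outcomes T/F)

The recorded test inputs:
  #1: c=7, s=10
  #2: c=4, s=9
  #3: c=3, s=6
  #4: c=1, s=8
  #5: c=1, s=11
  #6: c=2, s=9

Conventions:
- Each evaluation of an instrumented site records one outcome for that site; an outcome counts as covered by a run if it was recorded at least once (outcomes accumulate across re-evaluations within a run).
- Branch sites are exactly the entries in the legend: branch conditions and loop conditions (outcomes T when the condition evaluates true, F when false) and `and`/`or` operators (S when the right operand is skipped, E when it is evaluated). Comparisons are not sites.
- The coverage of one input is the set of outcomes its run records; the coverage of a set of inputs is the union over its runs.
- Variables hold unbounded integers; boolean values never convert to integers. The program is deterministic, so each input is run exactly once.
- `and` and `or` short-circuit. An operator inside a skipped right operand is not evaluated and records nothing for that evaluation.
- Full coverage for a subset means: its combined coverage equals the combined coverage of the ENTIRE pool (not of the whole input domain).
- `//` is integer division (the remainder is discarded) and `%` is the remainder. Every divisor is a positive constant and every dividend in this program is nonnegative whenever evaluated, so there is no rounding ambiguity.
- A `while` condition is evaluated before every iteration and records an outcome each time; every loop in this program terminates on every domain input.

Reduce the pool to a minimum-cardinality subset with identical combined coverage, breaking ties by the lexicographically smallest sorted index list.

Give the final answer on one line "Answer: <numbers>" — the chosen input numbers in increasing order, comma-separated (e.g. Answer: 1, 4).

test 1 (c=7, s=10) fires B1->F, B3->E, B2->T, B4->F; hits B1=F, B2=T, B3=E, B4=F
test 2 (c=4, s=9) fires B1->F, B3->E, B2->T, B4->T; hits B1=F, B2=T, B3=E, B4=T
test 3 (c=3, s=6) fires B1->T, B1->F, B3->E, B2->T, B4->T; hits B1=T, B1=F, B2=T, B3=E, B4=T
test 4 (c=1, s=8) fires B1->T, B1->F, B3->S, B2->T, B4->T; hits B1=T, B1=F, B2=T, B3=S, B4=T
test 5 (c=1, s=11) fires B1->T, B1->F, B3->S, B2->T, B4->T; hits B1=T, B1=F, B2=T, B3=S, B4=T
test 6 (c=2, s=9) fires B1->T, B1->F, B3->S, B2->T, B4->T; hits B1=T, B1=F, B2=T, B3=S, B4=T
together the pool reaches 7 outcomes: B1=T, B1=F, B2=T, B3=S, B3=E, B4=T, B4=F
every size-1 subset falls short of the 7 outcomes (best: 5/7)
size 2: inputs {1, 4} cover all 7 outcomes, and no lexicographically smaller subset of this size does

Answer: 1, 4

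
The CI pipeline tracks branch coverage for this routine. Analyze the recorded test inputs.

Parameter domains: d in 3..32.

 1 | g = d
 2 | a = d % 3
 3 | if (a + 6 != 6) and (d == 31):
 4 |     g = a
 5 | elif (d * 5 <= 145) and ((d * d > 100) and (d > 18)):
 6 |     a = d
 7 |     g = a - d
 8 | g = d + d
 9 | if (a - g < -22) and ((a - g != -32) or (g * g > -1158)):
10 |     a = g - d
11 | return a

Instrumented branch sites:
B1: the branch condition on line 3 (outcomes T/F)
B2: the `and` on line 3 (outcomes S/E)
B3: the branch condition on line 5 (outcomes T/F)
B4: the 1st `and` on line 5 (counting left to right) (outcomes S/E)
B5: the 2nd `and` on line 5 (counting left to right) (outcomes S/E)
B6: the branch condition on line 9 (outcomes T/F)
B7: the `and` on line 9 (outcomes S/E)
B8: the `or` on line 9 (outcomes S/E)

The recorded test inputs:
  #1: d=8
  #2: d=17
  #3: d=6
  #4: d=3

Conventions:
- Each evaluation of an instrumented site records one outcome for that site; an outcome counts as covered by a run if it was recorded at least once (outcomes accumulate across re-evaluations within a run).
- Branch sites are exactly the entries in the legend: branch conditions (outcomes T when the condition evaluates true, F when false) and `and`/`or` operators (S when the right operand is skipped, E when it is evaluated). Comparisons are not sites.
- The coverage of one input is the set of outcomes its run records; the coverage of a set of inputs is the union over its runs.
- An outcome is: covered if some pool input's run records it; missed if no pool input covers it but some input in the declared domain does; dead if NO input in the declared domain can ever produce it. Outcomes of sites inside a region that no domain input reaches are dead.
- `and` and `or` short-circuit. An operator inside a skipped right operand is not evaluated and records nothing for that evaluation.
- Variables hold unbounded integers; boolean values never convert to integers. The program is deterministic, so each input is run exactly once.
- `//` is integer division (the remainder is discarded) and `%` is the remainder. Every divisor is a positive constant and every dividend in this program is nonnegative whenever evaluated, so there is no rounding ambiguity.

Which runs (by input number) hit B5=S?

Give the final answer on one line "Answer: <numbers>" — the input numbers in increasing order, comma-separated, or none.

input #1 (d=8): records B5=S
input #2 (d=17): does not record B5=S
input #3 (d=6): records B5=S
input #4 (d=3): records B5=S

Answer: 1, 3, 4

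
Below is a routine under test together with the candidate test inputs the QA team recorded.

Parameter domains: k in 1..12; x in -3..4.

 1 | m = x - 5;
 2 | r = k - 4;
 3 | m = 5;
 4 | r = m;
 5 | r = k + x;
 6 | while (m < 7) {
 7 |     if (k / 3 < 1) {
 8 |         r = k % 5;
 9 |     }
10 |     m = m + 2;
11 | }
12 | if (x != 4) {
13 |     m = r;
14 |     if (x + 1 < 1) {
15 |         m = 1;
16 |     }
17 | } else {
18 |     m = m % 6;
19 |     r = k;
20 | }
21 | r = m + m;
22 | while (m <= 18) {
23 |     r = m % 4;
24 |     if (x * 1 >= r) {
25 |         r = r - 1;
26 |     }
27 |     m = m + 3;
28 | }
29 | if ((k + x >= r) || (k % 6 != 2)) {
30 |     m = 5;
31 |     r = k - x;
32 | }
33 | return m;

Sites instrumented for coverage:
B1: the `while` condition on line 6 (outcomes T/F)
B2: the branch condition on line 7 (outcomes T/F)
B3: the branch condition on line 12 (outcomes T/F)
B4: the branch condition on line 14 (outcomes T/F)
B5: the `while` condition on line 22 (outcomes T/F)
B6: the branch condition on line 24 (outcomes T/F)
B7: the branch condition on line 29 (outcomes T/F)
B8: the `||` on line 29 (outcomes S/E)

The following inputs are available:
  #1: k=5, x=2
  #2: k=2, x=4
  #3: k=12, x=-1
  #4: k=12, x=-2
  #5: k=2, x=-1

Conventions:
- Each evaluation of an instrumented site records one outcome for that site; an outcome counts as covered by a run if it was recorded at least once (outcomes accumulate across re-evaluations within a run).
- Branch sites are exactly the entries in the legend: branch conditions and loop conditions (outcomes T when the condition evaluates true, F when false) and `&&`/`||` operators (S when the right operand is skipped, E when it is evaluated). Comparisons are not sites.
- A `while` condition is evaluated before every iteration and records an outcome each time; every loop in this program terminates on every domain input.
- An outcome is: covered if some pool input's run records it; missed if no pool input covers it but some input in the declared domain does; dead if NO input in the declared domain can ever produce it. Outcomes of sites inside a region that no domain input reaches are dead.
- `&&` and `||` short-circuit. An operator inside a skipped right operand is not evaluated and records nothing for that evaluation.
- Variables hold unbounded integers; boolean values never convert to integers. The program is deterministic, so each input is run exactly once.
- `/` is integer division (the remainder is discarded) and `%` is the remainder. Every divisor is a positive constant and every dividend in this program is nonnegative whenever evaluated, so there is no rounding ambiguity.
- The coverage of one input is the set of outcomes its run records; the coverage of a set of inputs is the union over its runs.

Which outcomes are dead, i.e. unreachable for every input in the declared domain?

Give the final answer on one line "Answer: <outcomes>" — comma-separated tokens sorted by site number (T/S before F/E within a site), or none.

running all 96 domain inputs and tallying outcomes:
  reachable outcomes have witnesses, e.g. B1=T (e.g. k=1, x=-3), B1=F (e.g. k=1, x=-3), B2=T (e.g. k=1, x=-3), B2=F (e.g. k=3, x=-3)

Answer: none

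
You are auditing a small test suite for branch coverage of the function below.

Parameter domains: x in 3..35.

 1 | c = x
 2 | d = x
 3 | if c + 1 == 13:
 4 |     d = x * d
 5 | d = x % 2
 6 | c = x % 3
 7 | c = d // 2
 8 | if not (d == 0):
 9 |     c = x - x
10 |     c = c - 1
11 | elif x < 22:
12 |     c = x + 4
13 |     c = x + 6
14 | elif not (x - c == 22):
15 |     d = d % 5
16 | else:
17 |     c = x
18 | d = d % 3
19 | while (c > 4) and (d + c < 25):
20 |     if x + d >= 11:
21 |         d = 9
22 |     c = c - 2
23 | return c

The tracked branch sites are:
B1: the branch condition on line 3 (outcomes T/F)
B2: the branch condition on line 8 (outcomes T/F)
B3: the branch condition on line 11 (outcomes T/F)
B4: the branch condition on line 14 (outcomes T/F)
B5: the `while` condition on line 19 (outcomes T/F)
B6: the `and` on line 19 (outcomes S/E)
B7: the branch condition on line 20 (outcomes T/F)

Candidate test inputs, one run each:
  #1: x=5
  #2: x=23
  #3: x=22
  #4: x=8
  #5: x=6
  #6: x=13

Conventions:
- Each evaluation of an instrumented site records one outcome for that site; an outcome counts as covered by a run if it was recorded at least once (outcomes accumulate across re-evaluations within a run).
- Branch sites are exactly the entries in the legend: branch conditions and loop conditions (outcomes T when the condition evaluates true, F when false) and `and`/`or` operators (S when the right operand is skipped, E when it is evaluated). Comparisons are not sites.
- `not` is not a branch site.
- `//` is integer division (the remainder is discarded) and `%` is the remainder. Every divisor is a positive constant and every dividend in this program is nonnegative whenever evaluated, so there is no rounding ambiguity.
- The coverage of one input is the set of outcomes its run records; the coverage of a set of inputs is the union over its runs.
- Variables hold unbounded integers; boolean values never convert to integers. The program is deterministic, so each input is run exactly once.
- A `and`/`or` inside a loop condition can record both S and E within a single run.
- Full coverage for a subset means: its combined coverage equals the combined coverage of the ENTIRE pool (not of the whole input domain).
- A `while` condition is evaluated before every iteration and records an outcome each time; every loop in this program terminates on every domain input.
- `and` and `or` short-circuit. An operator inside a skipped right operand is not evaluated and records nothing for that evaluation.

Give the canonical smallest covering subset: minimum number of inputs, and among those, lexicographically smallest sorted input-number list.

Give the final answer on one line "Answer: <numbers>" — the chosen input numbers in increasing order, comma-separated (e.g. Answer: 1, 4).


#1 (x=5) -> covered: B1=F, B2=T, B5=F, B6=S
#2 (x=23) -> covered: B1=F, B2=T, B5=F, B6=S
#3 (x=22) -> covered: B1=F, B2=F, B3=F, B4=F, B5=T, B5=F, B6=E, B7=T
#4 (x=8) -> covered: B1=F, B2=F, B3=T, B5=T, B5=F, B6=S, B6=E, B7=F
#5 (x=6) -> covered: B1=F, B2=F, B3=T, B5=T, B5=F, B6=S, B6=E, B7=F
#6 (x=13) -> covered: B1=F, B2=T, B5=F, B6=S
union over all inputs: B1=F, B2=T, B2=F, B3=T, B3=F, B4=F, B5=T, B5=F, B6=S, B6=E, B7=T, B7=F (12 outcomes)
size 1 is not enough: best union over all size-1 subsets is 8/12
size 2 is not enough: best union over all size-2 subsets is 11/12
size 3: inputs {1, 3, 4} cover all 12 outcomes, and no lexicographically smaller subset of this size does
Answer: 1, 3, 4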